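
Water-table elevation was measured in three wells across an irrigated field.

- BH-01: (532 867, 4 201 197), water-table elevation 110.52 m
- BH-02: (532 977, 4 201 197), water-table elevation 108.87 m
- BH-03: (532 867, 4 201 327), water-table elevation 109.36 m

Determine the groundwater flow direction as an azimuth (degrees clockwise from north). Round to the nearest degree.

059°

∂h/∂x = (108.87 − 110.52) / (532977 − 532867) = -0.01500
∂h/∂y = (109.36 − 110.52) / (4201327 − 4201197) = -0.008923
Flow direction (−∇h) has components (+0.01500 E, +0.008923 N).
Azimuth = atan2(E, N) = atan2(+0.01500, +0.008923) = 59.3° ≈ 059°.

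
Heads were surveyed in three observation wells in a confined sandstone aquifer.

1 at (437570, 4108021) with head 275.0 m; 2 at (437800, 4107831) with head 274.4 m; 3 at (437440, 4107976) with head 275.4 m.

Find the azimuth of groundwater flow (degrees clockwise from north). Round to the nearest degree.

082°

With h = a·x + b·y + c and 1 as origin, the differences give:
  230·a + (-190)·b = -0.6
  (-130)·a + (-45)·b = +0.4
Eliminate b (×(-45) and ×(-190), subtract): -35050·a = 103.00 → a = ∂h/∂x = -0.002939
Back-substitute: b = ∂h/∂y = -0.0003994.
Flow direction (−∇h) has components (+0.002939 E, +0.0003994 N).
Azimuth = atan2(E, N) = atan2(+0.002939, +0.0003994) = 82.3° ≈ 082°.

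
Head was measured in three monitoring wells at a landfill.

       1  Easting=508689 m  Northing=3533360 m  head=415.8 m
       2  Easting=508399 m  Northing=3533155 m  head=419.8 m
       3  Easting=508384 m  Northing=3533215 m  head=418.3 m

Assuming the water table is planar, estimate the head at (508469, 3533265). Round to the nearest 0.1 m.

Differences from 1: to 2 (Δx, Δy, Δh) = (-290, -205, +4.0); to 3 = (-305, -145, +2.5).
Determinant of the coordinate differences = (-290)·(-145) − (-305)·(-205) = -20475.
∂h/∂x = [(+4.0)·(-145) − (+2.5)·(-205)] / -20475 = +0.003297
∂h/∂y = [(-290)·(+2.5) − (-305)·(+4.0)] / -20475 = -0.02418
h(508469, 3533265) = 415.8 + (+0.003297)·(-220) + (-0.02418)·(-95) = 415.8 -0.725 +2.297 = 417.371 m.

417.4 m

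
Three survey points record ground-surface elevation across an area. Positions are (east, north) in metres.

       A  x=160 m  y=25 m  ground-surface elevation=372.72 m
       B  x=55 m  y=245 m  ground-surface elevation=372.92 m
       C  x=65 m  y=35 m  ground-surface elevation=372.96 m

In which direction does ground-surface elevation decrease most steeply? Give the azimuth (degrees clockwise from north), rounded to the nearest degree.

083°

Differences from A: to B (Δx, Δy, Δh) = (-105, 220, +0.20); to C = (-95, 10, +0.24).
Solve a·Δx + b·Δy = Δz: det = (-105)·10 − (-95)·220 = 19850.
∂z/∂x = [(+0.20)·10 − (+0.24)·220] / 19850 = -0.002559
∂z/∂y = [(-105)·(+0.24) − (-95)·(+0.20)] / 19850 = -0.0003123
Steepest decrease is along −∇f: components (+0.002559 E, +0.0003123 N).
Azimuth = atan2(+0.002559, +0.0003123) = 83.0° ≈ 083°.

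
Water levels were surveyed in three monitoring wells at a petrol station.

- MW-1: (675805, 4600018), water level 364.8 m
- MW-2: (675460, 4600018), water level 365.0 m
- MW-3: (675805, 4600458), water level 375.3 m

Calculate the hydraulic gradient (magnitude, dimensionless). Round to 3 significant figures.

0.0239

∂h/∂x = (365.0 − 364.8) / (675460 − 675805) = -0.0005797
∂h/∂y = (375.3 − 364.8) / (4600458 − 4600018) = +0.02386
|∇h| = √(-0.0005797² + 0.02386²) = 0.02387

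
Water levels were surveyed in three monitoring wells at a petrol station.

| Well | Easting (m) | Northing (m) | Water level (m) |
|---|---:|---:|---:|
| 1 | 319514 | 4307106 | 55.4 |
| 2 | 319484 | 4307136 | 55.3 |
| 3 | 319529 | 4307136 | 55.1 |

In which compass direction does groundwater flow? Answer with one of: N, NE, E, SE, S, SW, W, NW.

Differences from 1: to 2 (Δx, Δy, Δh) = (-30, 30, -0.1); to 3 = (15, 30, -0.3).
Solve a·Δx + b·Δy = Δh: det = (-30)·30 − 15·30 = -1350.
∂h/∂x = [(-0.1)·30 − (-0.3)·30] / -1350 = -0.004444
∂h/∂y = [(-30)·(-0.3) − 15·(-0.1)] / -1350 = -0.007778
Flow = −∇h = (+0.004444 east, +0.007778 north), which points northeast.

NE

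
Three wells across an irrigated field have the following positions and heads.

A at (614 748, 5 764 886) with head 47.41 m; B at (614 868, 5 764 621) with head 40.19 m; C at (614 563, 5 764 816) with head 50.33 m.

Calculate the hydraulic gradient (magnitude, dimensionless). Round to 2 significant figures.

0.028

Three-point gradient (reference A): Δ to B = (120, -265, -7.22), Δ to C = (-185, -70, +2.92).
∂h/∂x = -0.02228, ∂h/∂y = +0.01716 (det = -57425).
|∇h| = √(-0.02228² + 0.01716²) = 0.02812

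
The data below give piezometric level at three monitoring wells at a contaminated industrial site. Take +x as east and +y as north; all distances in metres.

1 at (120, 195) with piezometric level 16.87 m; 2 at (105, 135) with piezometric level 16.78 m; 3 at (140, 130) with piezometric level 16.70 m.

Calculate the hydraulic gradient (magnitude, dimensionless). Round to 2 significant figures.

Three-point gradient (reference 1): Δ to 2 = (-15, -60, -0.09), Δ to 3 = (20, -65, -0.17).
∂h/∂x = -0.002000, ∂h/∂y = +0.002000 (det = 2175).
|∇h| = √(-0.002000² + 0.002000²) = 0.002828

0.0028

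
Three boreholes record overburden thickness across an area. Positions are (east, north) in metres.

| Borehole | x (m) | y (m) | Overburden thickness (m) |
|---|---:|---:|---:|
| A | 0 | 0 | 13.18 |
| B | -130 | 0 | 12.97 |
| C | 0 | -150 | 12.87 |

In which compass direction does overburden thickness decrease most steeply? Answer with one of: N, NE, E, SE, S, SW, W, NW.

SW

∂d/∂x = (12.97 − 13.18) / (-130 − 0) = +0.001615
∂d/∂y = (12.87 − 13.18) / (-150 − 0) = +0.002067
Steepest decrease is along −∇f = (-0.001615 E, -0.002067 N) → southwest.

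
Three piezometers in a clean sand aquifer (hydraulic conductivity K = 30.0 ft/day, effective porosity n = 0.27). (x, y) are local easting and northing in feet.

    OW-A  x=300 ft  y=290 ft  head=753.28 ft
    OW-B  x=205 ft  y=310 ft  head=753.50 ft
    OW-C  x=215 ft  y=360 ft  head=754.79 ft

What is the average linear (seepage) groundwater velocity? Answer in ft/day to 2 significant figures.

Differences from OW-A: to OW-B (Δx, Δy, Δh) = (-95, 20, +0.22); to OW-C = (-85, 70, +1.51).
Determinant of the coordinate differences = (-95)·70 − (-85)·20 = -4950.
∂h/∂x = [(+0.22)·70 − (+1.51)·20] / -4950 = +0.002990
∂h/∂y = [(-95)·(+1.51) − (-85)·(+0.22)] / -4950 = +0.02520
|∇h| = √(0.002990² + 0.02520²) = 0.02538
Seepage velocity v = K·i/n = 30.0 × 0.02538 / 0.27 = 2.82 ft/day.

2.8 ft/day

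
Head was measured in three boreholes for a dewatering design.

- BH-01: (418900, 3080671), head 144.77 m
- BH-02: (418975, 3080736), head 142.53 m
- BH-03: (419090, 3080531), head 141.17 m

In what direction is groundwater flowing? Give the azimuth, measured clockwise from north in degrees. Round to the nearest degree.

Taking BH-01 as reference: BH-02−BH-01 = (75, 65, -2.24); BH-03−BH-01 = (190, -140, -3.60).
Determinant of the coordinate differences = 75·(-140) − 190·65 = -22850.
∂h/∂x = [(-2.24)·(-140) − (-3.60)·65] / -22850 = -0.02396
∂h/∂y = [75·(-3.60) − 190·(-2.24)] / -22850 = -0.006810
Flow direction (−∇h) has components (+0.02396 E, +0.006810 N).
Azimuth = atan2(E, N) = atan2(+0.02396, +0.006810) = 74.1° ≈ 074°.

074°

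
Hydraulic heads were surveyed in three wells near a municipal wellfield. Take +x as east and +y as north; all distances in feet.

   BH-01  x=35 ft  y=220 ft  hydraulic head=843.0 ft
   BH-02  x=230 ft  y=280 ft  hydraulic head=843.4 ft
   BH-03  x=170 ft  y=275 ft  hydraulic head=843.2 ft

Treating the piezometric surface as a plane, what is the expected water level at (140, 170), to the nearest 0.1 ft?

843.7 ft

Differences from BH-01: to BH-02 (Δx, Δy, Δh) = (195, 60, +0.4); to BH-03 = (135, 55, +0.2).
Solve a·Δx + b·Δy = Δh: det = 195·55 − 135·60 = 2625.
∂h/∂x = [(+0.4)·55 − (+0.2)·60] / 2625 = +0.003810
∂h/∂y = [195·(+0.2) − 135·(+0.4)] / 2625 = -0.005714
h(140, 170) = 843.0 + (+0.003810)·(105) + (-0.005714)·(-50) = 843.0 +0.400 +0.286 = 843.686 ft.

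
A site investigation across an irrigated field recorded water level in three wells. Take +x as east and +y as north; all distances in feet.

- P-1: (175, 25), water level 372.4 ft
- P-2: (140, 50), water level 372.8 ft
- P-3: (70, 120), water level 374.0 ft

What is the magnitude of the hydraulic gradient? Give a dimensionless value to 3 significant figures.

0.0202

With h = a·x + b·y + c and P-1 as origin, the differences give:
  (-35)·a + 25·b = +0.4
  (-105)·a + 95·b = +1.6
Eliminate b (×95 and ×25, subtract): -700·a = -2.00 → a = ∂h/∂x = +0.002857
Back-substitute: b = ∂h/∂y = +0.02000.
|∇h| = √(0.002857² + 0.02000²) = 0.0202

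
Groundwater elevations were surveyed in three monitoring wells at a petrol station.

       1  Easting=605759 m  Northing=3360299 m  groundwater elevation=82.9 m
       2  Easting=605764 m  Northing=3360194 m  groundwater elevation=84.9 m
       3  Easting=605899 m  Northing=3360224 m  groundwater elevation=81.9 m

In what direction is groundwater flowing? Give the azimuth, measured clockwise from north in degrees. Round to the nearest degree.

042°

With h = a·x + b·y + c and 1 as origin, the differences give:
  5·a + (-105)·b = +2.0
  140·a + (-75)·b = -1.0
Eliminate b (×(-75) and ×(-105), subtract): 14325·a = -255.00 → a = ∂h/∂x = -0.01780
Back-substitute: b = ∂h/∂y = -0.01990.
Flow direction (−∇h) has components (+0.01780 E, +0.01990 N).
Azimuth = atan2(E, N) = atan2(+0.01780, +0.01990) = 41.8° ≈ 042°.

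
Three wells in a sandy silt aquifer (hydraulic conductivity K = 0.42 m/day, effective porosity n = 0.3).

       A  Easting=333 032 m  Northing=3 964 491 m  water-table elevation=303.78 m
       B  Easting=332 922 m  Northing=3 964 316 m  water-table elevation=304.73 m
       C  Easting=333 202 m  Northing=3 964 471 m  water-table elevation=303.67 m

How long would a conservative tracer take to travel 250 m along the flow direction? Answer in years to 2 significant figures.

Taking A as reference: B−A = (-110, -175, +0.95); C−A = (170, -20, -0.11).
Determinant of the coordinate differences = (-110)·(-20) − 170·(-175) = 31950.
∂h/∂x = [(+0.95)·(-20) − (-0.11)·(-175)] / 31950 = -0.001197
∂h/∂y = [(-110)·(-0.11) − 170·(+0.95)] / 31950 = -0.004676
|∇h| = √(-0.001197² + -0.004676²) = 0.004827
Seepage velocity v = K·i/n = 0.42 × 0.004827 / 0.3 = 0.006758 m/day.
t = 250 / 0.006758 = 3.699e+04 days = 101 years.

100 years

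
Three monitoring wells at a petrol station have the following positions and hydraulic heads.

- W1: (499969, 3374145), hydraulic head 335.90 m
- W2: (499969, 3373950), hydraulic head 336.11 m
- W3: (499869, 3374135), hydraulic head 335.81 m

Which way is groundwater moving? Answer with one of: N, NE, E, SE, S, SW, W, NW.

With h = a·x + b·y + c and W1 as origin, the differences give:
  0·a + (-195)·b = +0.21
  (-100)·a + (-10)·b = -0.09
Eliminate b (×(-10) and ×(-195), subtract): -19500·a = -19.650 → a = ∂h/∂x = +0.001008
Back-substitute: b = ∂h/∂y = -0.001077.
Flow = −∇h = (-0.001008 east, +0.001077 north), which points northwest.

NW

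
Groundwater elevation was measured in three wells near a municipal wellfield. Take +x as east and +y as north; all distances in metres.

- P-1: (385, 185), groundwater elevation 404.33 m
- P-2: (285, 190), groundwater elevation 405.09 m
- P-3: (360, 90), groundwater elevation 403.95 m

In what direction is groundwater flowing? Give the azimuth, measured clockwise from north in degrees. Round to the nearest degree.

Three-point gradient (reference P-1): Δ to P-2 = (-100, 5, +0.76), Δ to P-3 = (-25, -95, -0.38).
∂h/∂x = -0.007304, ∂h/∂y = +0.005922 (det = 9625).
Flow direction (−∇h) has components (+0.007304 E, -0.005922 N).
Azimuth = atan2(E, N) = atan2(+0.007304, -0.005922) = 129.0° ≈ 129°.

129°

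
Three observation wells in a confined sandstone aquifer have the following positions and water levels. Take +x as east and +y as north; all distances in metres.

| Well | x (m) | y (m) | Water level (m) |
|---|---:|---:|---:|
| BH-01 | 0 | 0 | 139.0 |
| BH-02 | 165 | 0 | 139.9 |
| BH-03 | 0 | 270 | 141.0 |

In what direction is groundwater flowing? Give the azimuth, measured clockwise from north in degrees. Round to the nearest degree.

216°

∂h/∂x = (139.9 − 139.0) / (165 − 0) = +0.005455
∂h/∂y = (141.0 − 139.0) / (270 − 0) = +0.007407
Flow direction (−∇h) has components (-0.005455 E, -0.007407 N).
Azimuth = atan2(E, N) = atan2(-0.005455, -0.007407) = 216.4° ≈ 216°.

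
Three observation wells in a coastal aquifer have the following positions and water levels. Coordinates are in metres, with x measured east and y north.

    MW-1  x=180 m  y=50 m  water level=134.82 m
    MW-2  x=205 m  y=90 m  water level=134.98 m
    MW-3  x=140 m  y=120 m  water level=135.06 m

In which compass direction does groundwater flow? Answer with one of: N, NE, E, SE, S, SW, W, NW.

Differences from MW-1: to MW-2 (Δx, Δy, Δh) = (25, 40, +0.16); to MW-3 = (-40, 70, +0.24).
Solve a·Δx + b·Δy = Δh: det = 25·70 − (-40)·40 = 3350.
∂h/∂x = [(+0.16)·70 − (+0.24)·40] / 3350 = +0.0004776
∂h/∂y = [25·(+0.24) − (-40)·(+0.16)] / 3350 = +0.003701
Flow = −∇h = (-0.0004776 east, -0.003701 north), which points south.

S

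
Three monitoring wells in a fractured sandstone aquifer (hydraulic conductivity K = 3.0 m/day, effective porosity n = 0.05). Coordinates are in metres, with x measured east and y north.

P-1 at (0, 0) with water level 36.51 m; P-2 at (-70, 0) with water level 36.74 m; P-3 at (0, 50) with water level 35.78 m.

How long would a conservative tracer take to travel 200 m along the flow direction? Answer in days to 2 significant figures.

∂h/∂x = (36.74 − 36.51) / (-70 − 0) = -0.003286
∂h/∂y = (35.78 − 36.51) / (50 − 0) = -0.01460
|∇h| = √(-0.003286² + -0.01460²) = 0.01497
Seepage velocity v = K·i/n = 3.0 × 0.01497 / 0.05 = 0.8982 m/day.
t = 200 / 0.8982 = 222.7 days.

220 days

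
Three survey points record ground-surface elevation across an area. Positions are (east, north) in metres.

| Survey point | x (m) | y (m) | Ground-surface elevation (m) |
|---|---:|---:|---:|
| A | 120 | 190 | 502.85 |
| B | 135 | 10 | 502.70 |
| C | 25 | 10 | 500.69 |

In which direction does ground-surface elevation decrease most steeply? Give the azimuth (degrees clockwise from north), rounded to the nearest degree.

With z = a·x + b·y + c and A as origin, the differences give:
  15·a + (-180)·b = -0.15
  (-95)·a + (-180)·b = -2.16
Eliminate b (×(-180) and ×(-180), subtract): -19800·a = -361.800 → a = ∂z/∂x = +0.01827
Back-substitute: b = ∂z/∂y = +0.002356.
Steepest decrease is along −∇f: components (-0.01827 E, -0.002356 N).
Azimuth = atan2(-0.01827, -0.002356) = 262.7° ≈ 263°.

263°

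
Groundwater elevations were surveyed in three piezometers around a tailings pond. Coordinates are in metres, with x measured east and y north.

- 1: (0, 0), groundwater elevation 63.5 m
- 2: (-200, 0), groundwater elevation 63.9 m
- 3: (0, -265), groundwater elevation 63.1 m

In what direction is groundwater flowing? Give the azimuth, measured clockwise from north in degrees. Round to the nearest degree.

∂h/∂x = (63.9 − 63.5) / (-200 − 0) = -0.002000
∂h/∂y = (63.1 − 63.5) / (-265 − 0) = +0.001509
Flow direction (−∇h) has components (+0.002000 E, -0.001509 N).
Azimuth = atan2(E, N) = atan2(+0.002000, -0.001509) = 127.0° ≈ 127°.

127°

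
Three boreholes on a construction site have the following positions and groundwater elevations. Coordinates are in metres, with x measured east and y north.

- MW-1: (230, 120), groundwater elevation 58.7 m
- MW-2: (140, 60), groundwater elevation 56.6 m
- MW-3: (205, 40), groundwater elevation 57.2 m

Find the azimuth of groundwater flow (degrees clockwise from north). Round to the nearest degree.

Differences from MW-1: to MW-2 (Δx, Δy, Δh) = (-90, -60, -2.1); to MW-3 = (-25, -80, -1.5).
Determinant of the coordinate differences = (-90)·(-80) − (-25)·(-60) = 5700.
∂h/∂x = [(-2.1)·(-80) − (-1.5)·(-60)] / 5700 = +0.01368
∂h/∂y = [(-90)·(-1.5) − (-25)·(-2.1)] / 5700 = +0.01447
Flow direction (−∇h) has components (-0.01368 E, -0.01447 N).
Azimuth = atan2(E, N) = atan2(-0.01368, -0.01447) = 223.4° ≈ 223°.

223°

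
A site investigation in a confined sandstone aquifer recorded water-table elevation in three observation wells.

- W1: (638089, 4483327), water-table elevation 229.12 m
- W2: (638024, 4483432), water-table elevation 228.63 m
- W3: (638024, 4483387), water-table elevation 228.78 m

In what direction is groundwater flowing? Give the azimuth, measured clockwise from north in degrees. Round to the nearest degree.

327°

Three-point gradient (reference W1): Δ to W2 = (-65, 105, -0.49), Δ to W3 = (-65, 60, -0.34).
∂h/∂x = +0.002154, ∂h/∂y = -0.003333 (det = 2925).
Flow direction (−∇h) has components (-0.002154 E, +0.003333 N).
Azimuth = atan2(E, N) = atan2(-0.002154, +0.003333) = 327.1° ≈ 327°.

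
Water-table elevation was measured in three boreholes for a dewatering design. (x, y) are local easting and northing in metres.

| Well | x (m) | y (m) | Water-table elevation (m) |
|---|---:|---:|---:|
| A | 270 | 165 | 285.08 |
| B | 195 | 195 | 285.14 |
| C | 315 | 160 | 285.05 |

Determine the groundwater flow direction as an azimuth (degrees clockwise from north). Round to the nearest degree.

127°

Differences from A: to B (Δx, Δy, Δh) = (-75, 30, +0.06); to C = (45, -5, -0.03).
Determinant of the coordinate differences = (-75)·(-5) − 45·30 = -975.
∂h/∂x = [(+0.06)·(-5) − (-0.03)·30] / -975 = -0.0006154
∂h/∂y = [(-75)·(-0.03) − 45·(+0.06)] / -975 = +0.0004615
Flow direction (−∇h) has components (+0.0006154 E, -0.0004615 N).
Azimuth = atan2(E, N) = atan2(+0.0006154, -0.0004615) = 126.9° ≈ 127°.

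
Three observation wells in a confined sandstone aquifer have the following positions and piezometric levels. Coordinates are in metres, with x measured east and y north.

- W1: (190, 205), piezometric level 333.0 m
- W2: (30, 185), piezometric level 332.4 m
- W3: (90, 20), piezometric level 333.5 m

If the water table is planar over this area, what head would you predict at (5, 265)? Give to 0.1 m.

Taking W1 as reference: W2−W1 = (-160, -20, -0.6); W3−W1 = (-100, -185, +0.5).
Solve a·Δx + b·Δy = Δh: det = (-160)·(-185) − (-100)·(-20) = 27600.
∂h/∂x = [(-0.6)·(-185) − (+0.5)·(-20)] / 27600 = +0.004384
∂h/∂y = [(-160)·(+0.5) − (-100)·(-0.6)] / 27600 = -0.005072
h(5, 265) = 333.0 + (+0.004384)·(-185) + (-0.005072)·(60) = 333.0 -0.811 -0.304 = 331.885 m.

331.9 m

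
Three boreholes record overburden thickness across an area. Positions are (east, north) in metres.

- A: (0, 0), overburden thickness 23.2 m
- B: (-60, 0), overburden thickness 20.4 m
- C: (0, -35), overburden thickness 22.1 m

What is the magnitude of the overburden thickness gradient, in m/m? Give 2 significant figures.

∂d/∂x = (20.4 − 23.2) / (-60 − 0) = +0.04667
∂d/∂y = (22.1 − 23.2) / (-35 − 0) = +0.03143
|∇f| = √(0.04667² + 0.03143²) = 0.05627 m/m

0.056 m/m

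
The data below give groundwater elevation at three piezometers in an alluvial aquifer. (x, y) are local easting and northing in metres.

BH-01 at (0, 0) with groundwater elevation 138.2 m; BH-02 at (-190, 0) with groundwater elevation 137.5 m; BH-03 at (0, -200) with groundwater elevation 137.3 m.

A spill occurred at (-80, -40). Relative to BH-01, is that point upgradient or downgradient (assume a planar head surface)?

∂h/∂x = (137.5 − 138.2) / (-190 − 0) = +0.003684
∂h/∂y = (137.3 − 138.2) / (-200 − 0) = +0.004500
Head at (-80, -40) = 138.2 + (+0.003684)·(-80) + (+0.004500)·(-40) = 137.73 m.
That is lower than the 138.2 m at BH-01, so the point is downgradient.

downgradient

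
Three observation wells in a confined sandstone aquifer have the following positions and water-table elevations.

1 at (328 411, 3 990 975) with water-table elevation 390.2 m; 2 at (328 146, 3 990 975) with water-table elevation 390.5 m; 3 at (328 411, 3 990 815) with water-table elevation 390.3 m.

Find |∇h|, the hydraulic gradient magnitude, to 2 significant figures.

∂h/∂x = (390.5 − 390.2) / (328146 − 328411) = -0.001132
∂h/∂y = (390.3 − 390.2) / (3990815 − 3990975) = -0.0006250
|∇h| = √(-0.001132² + -0.0006250²) = 0.001293

0.0013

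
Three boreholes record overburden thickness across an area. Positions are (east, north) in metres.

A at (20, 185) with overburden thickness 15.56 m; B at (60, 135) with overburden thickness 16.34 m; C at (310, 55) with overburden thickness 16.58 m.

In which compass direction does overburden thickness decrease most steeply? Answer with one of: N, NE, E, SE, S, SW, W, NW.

N

Three-point gradient (reference A): Δ to B = (40, -50, +0.78), Δ to C = (290, -130, +1.02).
∂d/∂x = -0.005419, ∂d/∂y = -0.01994 (det = 9300).
Steepest decrease is along −∇f = (+0.005419 E, +0.01994 N) → north.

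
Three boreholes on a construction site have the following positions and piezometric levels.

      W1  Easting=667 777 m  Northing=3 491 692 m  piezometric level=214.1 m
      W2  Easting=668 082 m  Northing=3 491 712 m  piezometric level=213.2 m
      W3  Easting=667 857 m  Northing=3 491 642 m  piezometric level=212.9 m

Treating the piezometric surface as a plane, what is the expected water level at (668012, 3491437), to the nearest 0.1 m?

Differences from W1: to W2 (Δx, Δy, Δh) = (305, 20, -0.9); to W3 = (80, -50, -1.2).
Determinant of the coordinate differences = 305·(-50) − 80·20 = -16850.
∂h/∂x = [(-0.9)·(-50) − (-1.2)·20] / -16850 = -0.004095
∂h/∂y = [305·(-1.2) − 80·(-0.9)] / -16850 = +0.01745
h(668012, 3491437) = 214.1 + (-0.004095)·(235) + (+0.01745)·(-255) = 214.1 -0.962 -4.449 = 208.688 m.

208.7 m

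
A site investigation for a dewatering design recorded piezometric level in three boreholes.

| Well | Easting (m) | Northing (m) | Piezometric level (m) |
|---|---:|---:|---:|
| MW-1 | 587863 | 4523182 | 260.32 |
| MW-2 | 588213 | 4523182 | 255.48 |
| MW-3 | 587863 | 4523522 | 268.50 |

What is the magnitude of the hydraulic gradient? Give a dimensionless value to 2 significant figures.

∂h/∂x = (255.48 − 260.32) / (588213 − 587863) = -0.01383
∂h/∂y = (268.50 − 260.32) / (4523522 − 4523182) = +0.02406
|∇h| = √(-0.01383² + 0.02406²) = 0.02775

0.028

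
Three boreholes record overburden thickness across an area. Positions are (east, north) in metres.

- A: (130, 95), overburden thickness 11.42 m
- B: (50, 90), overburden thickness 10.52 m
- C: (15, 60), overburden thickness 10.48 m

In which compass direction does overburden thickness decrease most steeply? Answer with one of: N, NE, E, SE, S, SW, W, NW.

Taking A as reference: B−A = (-80, -5, -0.90); C−A = (-115, -35, -0.94).
Determinant of the coordinate differences = (-80)·(-35) − (-115)·(-5) = 2225.
∂d/∂x = [(-0.90)·(-35) − (-0.94)·(-5)] / 2225 = +0.01204
∂d/∂y = [(-80)·(-0.94) − (-115)·(-0.90)] / 2225 = -0.01272
Steepest decrease is along −∇f = (-0.01204 E, +0.01272 N) → northwest.

NW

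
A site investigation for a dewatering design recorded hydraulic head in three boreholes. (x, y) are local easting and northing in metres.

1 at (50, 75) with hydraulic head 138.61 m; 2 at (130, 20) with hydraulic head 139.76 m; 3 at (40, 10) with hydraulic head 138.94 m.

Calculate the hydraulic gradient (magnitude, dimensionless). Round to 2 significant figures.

0.012

With h = a·x + b·y + c and 1 as origin, the differences give:
  80·a + (-55)·b = +1.15
  (-10)·a + (-65)·b = +0.33
Eliminate b (×(-65) and ×(-55), subtract): -5750·a = -56.600 → a = ∂h/∂x = +0.009843
Back-substitute: b = ∂h/∂y = -0.006591.
|∇h| = √(0.009843² + -0.006591²) = 0.01185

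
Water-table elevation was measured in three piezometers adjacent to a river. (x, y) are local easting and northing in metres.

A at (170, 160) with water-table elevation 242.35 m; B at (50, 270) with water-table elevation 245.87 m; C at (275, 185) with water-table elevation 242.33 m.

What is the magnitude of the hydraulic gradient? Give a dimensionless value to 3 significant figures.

0.0260

Differences from A: to B (Δx, Δy, Δh) = (-120, 110, +3.52); to C = (105, 25, -0.02).
Determinant of the coordinate differences = (-120)·25 − 105·110 = -14550.
∂h/∂x = [(+3.52)·25 − (-0.02)·110] / -14550 = -0.006199
∂h/∂y = [(-120)·(-0.02) − 105·(+3.52)] / -14550 = +0.02524
|∇h| = √(-0.006199² + 0.02524²) = 0.02599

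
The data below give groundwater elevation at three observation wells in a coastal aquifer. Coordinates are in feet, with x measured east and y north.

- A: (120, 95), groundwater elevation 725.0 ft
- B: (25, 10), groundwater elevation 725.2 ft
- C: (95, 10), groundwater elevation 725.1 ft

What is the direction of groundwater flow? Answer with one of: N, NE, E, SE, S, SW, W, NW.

NE

Taking A as reference: B−A = (-95, -85, +0.2); C−A = (-25, -85, +0.1).
Determinant of the coordinate differences = (-95)·(-85) − (-25)·(-85) = 5950.
∂h/∂x = [(+0.2)·(-85) − (+0.1)·(-85)] / 5950 = -0.001429
∂h/∂y = [(-95)·(+0.1) − (-25)·(+0.2)] / 5950 = -0.0007563
Flow = −∇h = (+0.001429 east, +0.0007563 north), which points northeast.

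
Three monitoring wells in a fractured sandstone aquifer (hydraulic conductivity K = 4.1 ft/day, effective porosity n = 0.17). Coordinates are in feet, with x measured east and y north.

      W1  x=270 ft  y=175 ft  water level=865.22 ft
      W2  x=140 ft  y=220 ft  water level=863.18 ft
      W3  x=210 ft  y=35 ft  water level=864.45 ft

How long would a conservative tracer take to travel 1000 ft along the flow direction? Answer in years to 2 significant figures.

Taking W1 as reference: W2−W1 = (-130, 45, -2.04); W3−W1 = (-60, -140, -0.77).
Determinant of the coordinate differences = (-130)·(-140) − (-60)·45 = 20900.
∂h/∂x = [(-2.04)·(-140) − (-0.77)·45] / 20900 = +0.01532
∂h/∂y = [(-130)·(-0.77) − (-60)·(-2.04)] / 20900 = -0.001067
|∇h| = √(0.01532² + -0.001067²) = 0.01536
Seepage velocity v = K·i/n = 4.1 × 0.01536 / 0.17 = 0.3704 ft/day.
t = 1000 / 0.3704 = 2700 days = 7.39 years.

7.4 years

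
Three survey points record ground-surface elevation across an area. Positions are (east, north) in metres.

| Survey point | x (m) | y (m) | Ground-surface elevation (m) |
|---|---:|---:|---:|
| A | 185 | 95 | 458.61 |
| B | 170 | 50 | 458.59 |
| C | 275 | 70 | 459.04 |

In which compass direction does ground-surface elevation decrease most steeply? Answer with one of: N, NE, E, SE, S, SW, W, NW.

Differences from A: to B (Δx, Δy, Δh) = (-15, -45, -0.02); to C = (90, -25, +0.43).
Determinant of the coordinate differences = (-15)·(-25) − 90·(-45) = 4425.
∂z/∂x = [(-0.02)·(-25) − (+0.43)·(-45)] / 4425 = +0.004486
∂z/∂y = [(-15)·(+0.43) − 90·(-0.02)] / 4425 = -0.001051
Steepest decrease is along −∇f = (-0.004486 E, +0.001051 N) → west.

W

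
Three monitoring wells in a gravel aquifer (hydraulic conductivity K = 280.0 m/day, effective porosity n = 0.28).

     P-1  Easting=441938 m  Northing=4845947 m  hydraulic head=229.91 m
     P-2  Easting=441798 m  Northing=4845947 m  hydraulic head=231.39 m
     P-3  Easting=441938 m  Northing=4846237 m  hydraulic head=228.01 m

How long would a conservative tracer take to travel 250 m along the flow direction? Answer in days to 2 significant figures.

∂h/∂x = (231.39 − 229.91) / (441798 − 441938) = -0.01057
∂h/∂y = (228.01 − 229.91) / (4846237 − 4845947) = -0.006552
|∇h| = √(-0.01057² + -0.006552²) = 0.01244
Seepage velocity v = K·i/n = 280.0 × 0.01244 / 0.28 = 12.44 m/day.
t = 250 / 12.44 = 20.1 days.

20 days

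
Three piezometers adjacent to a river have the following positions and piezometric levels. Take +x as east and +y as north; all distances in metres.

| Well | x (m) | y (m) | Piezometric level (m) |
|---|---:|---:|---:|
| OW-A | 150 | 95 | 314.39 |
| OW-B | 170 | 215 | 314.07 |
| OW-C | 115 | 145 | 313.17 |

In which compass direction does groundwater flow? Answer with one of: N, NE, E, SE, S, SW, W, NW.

W

Taking OW-A as reference: OW-B−OW-A = (20, 120, -0.32); OW-C−OW-A = (-35, 50, -1.22).
Solve a·Δx + b·Δy = Δh: det = 20·50 − (-35)·120 = 5200.
∂h/∂x = [(-0.32)·50 − (-1.22)·120] / 5200 = +0.02508
∂h/∂y = [20·(-1.22) − (-35)·(-0.32)] / 5200 = -0.006846
Flow = −∇h = (-0.02508 east, +0.006846 north), which points west.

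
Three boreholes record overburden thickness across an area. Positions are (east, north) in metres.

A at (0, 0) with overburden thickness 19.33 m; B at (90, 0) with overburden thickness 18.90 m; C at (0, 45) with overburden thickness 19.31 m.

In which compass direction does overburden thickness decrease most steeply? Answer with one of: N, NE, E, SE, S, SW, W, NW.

∂d/∂x = (18.90 − 19.33) / (90 − 0) = -0.004778
∂d/∂y = (19.31 − 19.33) / (45 − 0) = -0.0004444
Steepest decrease is along −∇f = (+0.004778 E, +0.0004444 N) → east.

E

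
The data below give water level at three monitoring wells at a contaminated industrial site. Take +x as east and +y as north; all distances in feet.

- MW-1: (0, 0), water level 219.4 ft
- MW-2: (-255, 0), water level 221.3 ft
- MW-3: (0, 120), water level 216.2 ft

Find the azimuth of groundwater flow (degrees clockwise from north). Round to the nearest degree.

∂h/∂x = (221.3 − 219.4) / (-255 − 0) = -0.007451
∂h/∂y = (216.2 − 219.4) / (120 − 0) = -0.02667
Flow direction (−∇h) has components (+0.007451 E, +0.02667 N).
Azimuth = atan2(E, N) = atan2(+0.007451, +0.02667) = 15.6° ≈ 016°.

016°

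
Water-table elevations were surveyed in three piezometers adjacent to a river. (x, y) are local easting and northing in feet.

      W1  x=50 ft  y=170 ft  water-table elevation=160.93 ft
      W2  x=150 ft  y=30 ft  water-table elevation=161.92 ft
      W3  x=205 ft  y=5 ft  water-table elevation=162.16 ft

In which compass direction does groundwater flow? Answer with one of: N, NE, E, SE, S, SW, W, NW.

N

With h = a·x + b·y + c and W1 as origin, the differences give:
  100·a + (-140)·b = +0.99
  155·a + (-165)·b = +1.23
Eliminate b (×(-165) and ×(-140), subtract): 5200·a = 8.850 → a = ∂h/∂x = +0.001702
Back-substitute: b = ∂h/∂y = -0.005856.
Flow = −∇h = (-0.001702 east, +0.005856 north), which points north.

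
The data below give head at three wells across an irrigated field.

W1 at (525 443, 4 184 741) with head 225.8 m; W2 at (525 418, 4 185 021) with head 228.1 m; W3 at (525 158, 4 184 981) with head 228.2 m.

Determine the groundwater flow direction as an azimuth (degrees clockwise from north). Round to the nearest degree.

With h = a·x + b·y + c and W1 as origin, the differences give:
  (-25)·a + 280·b = +2.3
  (-285)·a + 240·b = +2.4
Eliminate b (×240 and ×280, subtract): 73800·a = -120.00 → a = ∂h/∂x = -0.001626
Back-substitute: b = ∂h/∂y = +0.008069.
Flow direction (−∇h) has components (+0.001626 E, -0.008069 N).
Azimuth = atan2(E, N) = atan2(+0.001626, -0.008069) = 168.6° ≈ 169°.

169°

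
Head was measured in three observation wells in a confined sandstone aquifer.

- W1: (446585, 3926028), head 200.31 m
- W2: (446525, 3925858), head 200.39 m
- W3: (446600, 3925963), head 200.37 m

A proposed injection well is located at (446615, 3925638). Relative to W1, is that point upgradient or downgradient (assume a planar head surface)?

Taking W1 as reference: W2−W1 = (-60, -170, +0.08); W3−W1 = (15, -65, +0.06).
Determinant of the coordinate differences = (-60)·(-65) − 15·(-170) = 6450.
∂h/∂x = [(+0.08)·(-65) − (+0.06)·(-170)] / 6450 = +0.0007752
∂h/∂y = [(-60)·(+0.06) − 15·(+0.08)] / 6450 = -0.0007442
Head at (446615, 3925638) = 200.31 + (+0.0007752)·(30) + (-0.0007442)·(-390) = 200.62 m.
That is higher than the 200.31 m at W1, so the point is upgradient.

upgradient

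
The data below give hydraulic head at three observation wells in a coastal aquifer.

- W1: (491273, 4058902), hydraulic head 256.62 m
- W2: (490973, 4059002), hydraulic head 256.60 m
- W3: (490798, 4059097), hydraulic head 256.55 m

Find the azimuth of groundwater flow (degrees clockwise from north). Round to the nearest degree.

With h = a·x + b·y + c and W1 as origin, the differences give:
  (-300)·a + 100·b = -0.02
  (-475)·a + 195·b = -0.07
Eliminate b (×195 and ×100, subtract): -11000·a = 3.100 → a = ∂h/∂x = -0.0002818
Back-substitute: b = ∂h/∂y = -0.001045.
Flow direction (−∇h) has components (+0.0002818 E, +0.001045 N).
Azimuth = atan2(E, N) = atan2(+0.0002818, +0.001045) = 15.1° ≈ 015°.

015°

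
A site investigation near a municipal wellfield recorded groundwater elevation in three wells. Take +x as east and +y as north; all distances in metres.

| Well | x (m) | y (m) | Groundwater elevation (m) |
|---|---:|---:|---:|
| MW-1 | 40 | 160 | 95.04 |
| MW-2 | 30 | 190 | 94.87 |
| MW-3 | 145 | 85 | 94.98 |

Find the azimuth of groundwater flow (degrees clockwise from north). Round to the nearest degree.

With h = a·x + b·y + c and MW-1 as origin, the differences give:
  (-10)·a + 30·b = -0.17
  105·a + (-75)·b = -0.06
Eliminate b (×(-75) and ×30, subtract): -2400·a = 14.550 → a = ∂h/∂x = -0.006063
Back-substitute: b = ∂h/∂y = -0.007688.
Flow direction (−∇h) has components (+0.006063 E, +0.007688 N).
Azimuth = atan2(E, N) = atan2(+0.006063, +0.007688) = 38.3° ≈ 038°.

038°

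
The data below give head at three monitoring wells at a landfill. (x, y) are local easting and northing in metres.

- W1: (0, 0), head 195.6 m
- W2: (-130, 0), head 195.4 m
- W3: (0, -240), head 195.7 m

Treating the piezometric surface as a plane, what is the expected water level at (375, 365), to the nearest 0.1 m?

∂h/∂x = (195.4 − 195.6) / (-130 − 0) = +0.001538
∂h/∂y = (195.7 − 195.6) / (-240 − 0) = -0.0004167
h(375, 365) = 195.6 + (+0.001538)·(375) + (-0.0004167)·(365) = 195.6 +0.577 -0.152 = 196.025 m.

196.0 m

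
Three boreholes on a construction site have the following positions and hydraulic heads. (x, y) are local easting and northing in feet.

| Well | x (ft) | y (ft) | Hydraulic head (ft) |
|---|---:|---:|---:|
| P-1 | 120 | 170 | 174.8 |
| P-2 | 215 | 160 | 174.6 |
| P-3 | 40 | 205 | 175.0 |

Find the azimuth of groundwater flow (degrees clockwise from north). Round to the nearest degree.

Differences from P-1: to P-2 (Δx, Δy, Δh) = (95, -10, -0.2); to P-3 = (-80, 35, +0.2).
Determinant of the coordinate differences = 95·35 − (-80)·(-10) = 2525.
∂h/∂x = [(-0.2)·35 − (+0.2)·(-10)] / 2525 = -0.001980
∂h/∂y = [95·(+0.2) − (-80)·(-0.2)] / 2525 = +0.001188
Flow direction (−∇h) has components (+0.001980 E, -0.001188 N).
Azimuth = atan2(E, N) = atan2(+0.001980, -0.001188) = 121.0° ≈ 121°.

121°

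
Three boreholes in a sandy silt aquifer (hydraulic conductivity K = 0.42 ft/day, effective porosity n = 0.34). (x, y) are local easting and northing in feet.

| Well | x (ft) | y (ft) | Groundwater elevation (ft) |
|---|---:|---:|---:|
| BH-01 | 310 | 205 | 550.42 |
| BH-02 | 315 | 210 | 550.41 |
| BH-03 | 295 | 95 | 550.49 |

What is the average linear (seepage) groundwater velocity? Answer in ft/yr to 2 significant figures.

0.74 ft/yr

Three-point gradient (reference BH-01): Δ to BH-02 = (5, 5, -0.01), Δ to BH-03 = (-15, -110, +0.07).
∂h/∂x = -0.001579, ∂h/∂y = -0.0004211 (det = -475).
|∇h| = √(-0.001579² + -0.0004211²) = 0.001634
Seepage velocity v = K·i/n = 0.42 × 0.001634 / 0.34 = 0.002018 ft/day = 0.7371 ft/yr.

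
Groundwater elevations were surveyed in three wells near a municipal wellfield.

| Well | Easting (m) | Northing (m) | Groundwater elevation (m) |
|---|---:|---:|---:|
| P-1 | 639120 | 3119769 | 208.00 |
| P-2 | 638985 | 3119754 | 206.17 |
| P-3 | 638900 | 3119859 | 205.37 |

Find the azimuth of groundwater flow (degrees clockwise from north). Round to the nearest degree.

Three-point gradient (reference P-1): Δ to P-2 = (-135, -15, -1.83), Δ to P-3 = (-220, 90, -2.63).
∂h/∂x = +0.01321, ∂h/∂y = +0.003078 (det = -15450).
Flow direction (−∇h) has components (-0.01321 E, -0.003078 N).
Azimuth = atan2(E, N) = atan2(-0.01321, -0.003078) = 256.9° ≈ 257°.

257°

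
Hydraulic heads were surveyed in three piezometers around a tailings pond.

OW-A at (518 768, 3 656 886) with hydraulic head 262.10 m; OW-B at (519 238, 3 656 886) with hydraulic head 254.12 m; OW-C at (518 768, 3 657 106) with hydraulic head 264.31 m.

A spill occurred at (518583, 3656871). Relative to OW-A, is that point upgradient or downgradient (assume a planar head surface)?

∂h/∂x = (254.12 − 262.10) / (519238 − 518768) = -0.01698
∂h/∂y = (264.31 − 262.10) / (3657106 − 3656886) = +0.01005
Head at (518583, 3656871) = 262.10 + (-0.01698)·(-185) + (+0.01005)·(-15) = 265.09 m.
That is higher than the 262.10 m at OW-A, so the point is upgradient.

upgradient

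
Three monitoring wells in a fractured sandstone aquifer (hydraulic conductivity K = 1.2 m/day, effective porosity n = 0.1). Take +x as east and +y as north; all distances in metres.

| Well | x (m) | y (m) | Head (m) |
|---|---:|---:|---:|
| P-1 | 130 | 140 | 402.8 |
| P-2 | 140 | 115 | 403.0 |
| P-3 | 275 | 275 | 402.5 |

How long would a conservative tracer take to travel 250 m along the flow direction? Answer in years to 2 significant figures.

Differences from P-1: to P-2 (Δx, Δy, Δh) = (10, -25, +0.2); to P-3 = (145, 135, -0.3).
Determinant of the coordinate differences = 10·135 − 145·(-25) = 4975.
∂h/∂x = [(+0.2)·135 − (-0.3)·(-25)] / 4975 = +0.003920
∂h/∂y = [10·(-0.3) − 145·(+0.2)] / 4975 = -0.006432
|∇h| = √(0.003920² + -0.006432²) = 0.007532
Seepage velocity v = K·i/n = 1.2 × 0.007532 / 0.1 = 0.09038 m/day.
t = 250 / 0.09038 = 2766 days = 7.57 years.

7.6 years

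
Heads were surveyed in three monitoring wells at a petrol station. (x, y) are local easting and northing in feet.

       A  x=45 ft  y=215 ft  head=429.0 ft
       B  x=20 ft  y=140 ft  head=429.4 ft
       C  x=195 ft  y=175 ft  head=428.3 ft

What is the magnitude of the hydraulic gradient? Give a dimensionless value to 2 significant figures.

Differences from A: to B (Δx, Δy, Δh) = (-25, -75, +0.4); to C = (150, -40, -0.7).
Solve a·Δx + b·Δy = Δh: det = (-25)·(-40) − 150·(-75) = 12250.
∂h/∂x = [(+0.4)·(-40) − (-0.7)·(-75)] / 12250 = -0.005592
∂h/∂y = [(-25)·(-0.7) − 150·(+0.4)] / 12250 = -0.003469
|∇h| = √(-0.005592² + -0.003469²) = 0.006581

0.0066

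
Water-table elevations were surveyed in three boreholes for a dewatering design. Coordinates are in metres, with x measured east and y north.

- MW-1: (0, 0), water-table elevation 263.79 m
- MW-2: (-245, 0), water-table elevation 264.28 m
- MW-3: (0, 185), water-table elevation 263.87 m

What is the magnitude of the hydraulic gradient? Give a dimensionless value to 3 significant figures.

∂h/∂x = (264.28 − 263.79) / (-245 − 0) = -0.002000
∂h/∂y = (263.87 − 263.79) / (185 − 0) = +0.0004324
|∇h| = √(-0.002000² + 0.0004324²) = 0.002046

0.00205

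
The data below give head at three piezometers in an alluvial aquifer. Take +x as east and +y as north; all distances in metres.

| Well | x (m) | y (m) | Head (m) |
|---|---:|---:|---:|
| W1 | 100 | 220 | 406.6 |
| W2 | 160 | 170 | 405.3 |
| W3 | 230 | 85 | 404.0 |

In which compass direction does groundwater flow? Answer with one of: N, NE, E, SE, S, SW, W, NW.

Taking W1 as reference: W2−W1 = (60, -50, -1.3); W3−W1 = (130, -135, -2.6).
Solve a·Δx + b·Δy = Δh: det = 60·(-135) − 130·(-50) = -1600.
∂h/∂x = [(-1.3)·(-135) − (-2.6)·(-50)] / -1600 = -0.02844
∂h/∂y = [60·(-2.6) − 130·(-1.3)] / -1600 = -0.008125
Flow = −∇h = (+0.02844 east, +0.008125 north), which points east.

E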